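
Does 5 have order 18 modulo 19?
p - 1 = 18 has prime divisors 2, 3. Check 5^(18/q) mod 19 for each: 5^(18/2) = 5^9 ≡ 1, 5^(18/3) = 5^6 ≡ 7 (mod 19). Since 5^9 ≡ 1 (mod 19), the order of 5 divides 9 (in fact the order is 9) ≠ 18, so it is not a primitive root.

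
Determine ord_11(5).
Powers of 5 mod 11: 5^1≡5, 5^2≡3, 5^3≡4, 5^4≡9, 5^5≡1. Order = 5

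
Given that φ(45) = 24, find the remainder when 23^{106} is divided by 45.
By Euler: 23^{24} ≡ 1 (mod 45) since gcd(23, 45) = 1. 106 = 4×24 + 10. So 23^{106} ≡ 23^{10} ≡ 4 (mod 45)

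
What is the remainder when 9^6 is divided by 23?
6 = 4 + 2 (binary 110). Repeated squaring mod 23: 9^1 ≡ 9; 9^2 ≡ 9² = 81 ≡ 12; 9^4 ≡ 12² = 144 ≡ 6. Multiply: 9^6 = 9^4 × 9^2 ≡ 6 × 12 (mod 23): 6 × 12 = 72 ≡ 3. So 9^6 ≡ 3 (mod 23).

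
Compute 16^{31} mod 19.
5

Using successive squaring:
Binary expansion of 31: 11111
Powers of 16 mod 19 (each is the square of the previous):
  16^1 ≡ 16 (mod 19)
  16^2 ≡ 16² = 256 ≡ 9 (mod 19)
  16^4 ≡ 9² = 81 ≡ 5 (mod 19)
  16^8 ≡ 5² = 25 ≡ 6 (mod 19)
  16^16 ≡ 6² = 36 ≡ 17 (mod 19)
31 = 16 + 8 + 4 + 2 + 1, so 16^31 = 16^16 × 16^8 × 16^4 × 16^2 × 16^1 ≡ 17 × 6 × 5 × 9 × 16 (mod 19)
Multiplying step by step:
  17 × 6 = 102 ≡ 7 (mod 19)
  7 × 5 = 35 ≡ 16 (mod 19)
  16 × 9 = 144 ≡ 11 (mod 19)
  11 × 16 = 176 ≡ 5 (mod 19)
Result: 16^31 ≡ 5 (mod 19)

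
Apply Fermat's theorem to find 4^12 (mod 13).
By Fermat's Little Theorem, 4^{12} ≡ 1 (mod 13) since 13 is prime and gcd(4, 13) = 1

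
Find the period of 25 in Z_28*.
Powers of 25 mod 28: 25^1≡25, 25^2≡9, 25^3≡1. Order = 3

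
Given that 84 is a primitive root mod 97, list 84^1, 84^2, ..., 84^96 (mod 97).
g^1, g^2, ..., g^{96} mod 97: {84, 72, 34, 43, 23, 89, 7, 6, 19, 44, 10, 64, 41, 49, 42, 36, 17, 70, 60, 93, 52, 3, 58, 22, 5, 32, 69, 73, 21, 18, 57, 35, 30, 95, 26, 50, 29, 11, 51, 16, 83, 85, 59, 9, 77, 66, 15, 96, 13, 25, 63, 54, 74, 8, 90, 91, 78, 53, 87, 33, 56, 48, 55, 61, 80, 27, 37, 4, 45, 94, 39, 75, 92, 65, 28, 24, 76, 79, 40, 62, 67, 2, 71, 47, 68, 86, 46, 81, 14, 12, 38, 88, 20, 31, 82, 1}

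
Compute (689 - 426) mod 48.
23

(689 - 426) = 263
263 mod 48 = 23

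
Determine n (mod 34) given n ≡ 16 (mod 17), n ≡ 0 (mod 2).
16

Using the Chinese Remainder Theorem:
M = product of moduli = 34
For equation 1: M_1 = 2, 2 ≡ 2 (mod 17), inverse of 2 mod 17 is 9 (check: 2 × 9 = 18 ≡ 1 (mod 17))
For equation 2: M_2 = 17, 17 ≡ 1 (mod 2), inverse of 17 mod 2 is 1 (check: 1 × 1 = 1 ≡ 1 (mod 2))
Combine: n ≡ Σ r_i×M_i×(M_i⁻¹ mod m_i) = 16×2×9 + 0×17×1 = 288 + 0 = 288
288 mod 34 = 16
n ≡ 16 (mod 34)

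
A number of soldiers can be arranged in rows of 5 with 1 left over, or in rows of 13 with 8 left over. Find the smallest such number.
M = 5 × 13 = 65. M₁ = 13, y₁ ≡ 2 (mod 5). M₂ = 5, y₂ ≡ 8 (mod 13). m = 1×13×2 + 8×5×8 ≡ 21 (mod 65). The smallest positive such number is 21.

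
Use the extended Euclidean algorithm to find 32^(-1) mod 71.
Extended GCD: 32(20) + 71(-9) = 1. So 32^(-1) ≡ 20 ≡ 20 (mod 71). Verify: 32 × 20 = 640 ≡ 1 (mod 71)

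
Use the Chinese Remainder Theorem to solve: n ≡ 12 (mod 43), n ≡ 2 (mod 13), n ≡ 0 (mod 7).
1302

Using the Chinese Remainder Theorem:
M = product of moduli = 3913
For equation 1: M_1 = 91, 91 ≡ 5 (mod 43), inverse of 91 mod 43 is 26 (check: 5 × 26 = 130 ≡ 1 (mod 43))
For equation 2: M_2 = 301, 301 ≡ 2 (mod 13), inverse of 301 mod 13 is 7 (check: 2 × 7 = 14 ≡ 1 (mod 13))
For equation 3: M_3 = 559, 559 ≡ 6 (mod 7), inverse of 559 mod 7 is 6 (check: 6 × 6 = 36 ≡ 1 (mod 7))
Combine: n ≡ Σ r_i×M_i×(M_i⁻¹ mod m_i) = 12×91×26 + 2×301×7 + 0×559×6 = 28392 + 4214 + 0 = 32606
32606 mod 3913 = 1302
n ≡ 1302 (mod 3913)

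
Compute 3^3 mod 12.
3 = 2 + 1 (binary 11). Repeated squaring mod 12: 3^1 ≡ 3; 3^2 ≡ 3² = 9 ≡ 9. Multiply: 3^3 = 3^2 × 3^1 ≡ 9 × 3 (mod 12): 9 × 3 = 27 ≡ 3. So 3^3 ≡ 3 (mod 12).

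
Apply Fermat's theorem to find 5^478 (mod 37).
By Fermat: 5^{36} ≡ 1 (mod 37). 478 ≡ 10 (mod 36). So 5^{478} ≡ 5^{10} ≡ 30 (mod 37)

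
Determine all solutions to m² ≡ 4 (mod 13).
The square roots of 4 mod 13 are 11 and 2. Verify: 11² = 121 ≡ 4 (mod 13)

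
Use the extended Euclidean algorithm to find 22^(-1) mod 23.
Extended GCD: 22(-1) + 23(1) = 1. So 22^(-1) ≡ 22 ≡ 22 (mod 23). Verify: 22 × 22 = 484 ≡ 1 (mod 23)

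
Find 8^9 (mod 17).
9 = 8 + 1 (binary 1001). Repeated squaring mod 17: 8^1 ≡ 8; 8^2 ≡ 8² = 64 ≡ 13; 8^4 ≡ 13² = 169 ≡ 16; 8^8 ≡ 16² = 256 ≡ 1. Multiply: 8^9 = 8^8 × 8^1 ≡ 1 × 8 (mod 17): 1 × 8 = 8 ≡ 8. So 8^9 ≡ 8 (mod 17).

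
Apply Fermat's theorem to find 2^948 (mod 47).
By Fermat: 2^{46} ≡ 1 (mod 47). 948 ≡ 28 (mod 46). So 2^{948} ≡ 2^{28} ≡ 32 (mod 47)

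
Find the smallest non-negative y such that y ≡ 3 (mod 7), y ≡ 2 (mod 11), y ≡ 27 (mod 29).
1564

Using the Chinese Remainder Theorem:
M = product of moduli = 2233
For equation 1: M_1 = 319, 319 ≡ 4 (mod 7), inverse of 319 mod 7 is 2 (check: 4 × 2 = 8 ≡ 1 (mod 7))
For equation 2: M_2 = 203, 203 ≡ 5 (mod 11), inverse of 203 mod 11 is 9 (check: 5 × 9 = 45 ≡ 1 (mod 11))
For equation 3: M_3 = 77, 77 ≡ 19 (mod 29), inverse of 77 mod 29 is 26 (check: 19 × 26 = 494 ≡ 1 (mod 29))
Combine: y ≡ Σ r_i×M_i×(M_i⁻¹ mod m_i) = 3×319×2 + 2×203×9 + 27×77×26 = 1914 + 3654 + 54054 = 59622
59622 mod 2233 = 1564
y ≡ 1564 (mod 2233)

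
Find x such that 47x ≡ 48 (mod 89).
37

Since gcd(47, 89) = 1 divides 48, a solution exists.
Multiply both sides by the inverse of 47 mod 89:
  47^(-1) mod 89 = 36
  x ≡ 36 × 48 ≡ 1728 ≡ 37 (mod 89)
Verification: 47 × 37 = 1739 = 19 × 89 + 48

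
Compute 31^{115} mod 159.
133

Using successive squaring:
Binary expansion of 115: 1110011
Powers of 31 mod 159 (each is the square of the previous):
  31^1 ≡ 31 (mod 159)
  31^2 ≡ 31² = 961 ≡ 7 (mod 159)
  31^4 ≡ 7² = 49 ≡ 49 (mod 159)
  31^8 ≡ 49² = 2401 ≡ 16 (mod 159)
  31^16 ≡ 16² = 256 ≡ 97 (mod 159)
  31^32 ≡ 97² = 9409 ≡ 28 (mod 159)
  31^64 ≡ 28² = 784 ≡ 148 (mod 159)
115 = 64 + 32 + 16 + 2 + 1, so 31^115 = 31^64 × 31^32 × 31^16 × 31^2 × 31^1 ≡ 148 × 28 × 97 × 7 × 31 (mod 159)
Multiplying step by step:
  148 × 28 = 4144 ≡ 10 (mod 159)
  10 × 97 = 970 ≡ 16 (mod 159)
  16 × 7 = 112 ≡ 112 (mod 159)
  112 × 31 = 3472 ≡ 133 (mod 159)
Result: 31^115 ≡ 133 (mod 159)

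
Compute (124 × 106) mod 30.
4

(124 × 106) = 13144
13144 mod 30 = 4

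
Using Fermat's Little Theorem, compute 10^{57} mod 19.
12

By Fermat's Little Theorem, a^(p-1) ≡ 1 (mod p) for prime p and gcd(a, p) = 1
Here p = 19, so 10^18 ≡ 1 (mod 19)
We can reduce the exponent: 57 mod 18 = 3
So 10^57 ≡ 10^3 (mod 19)
Computing: 10^3 mod 19 = 12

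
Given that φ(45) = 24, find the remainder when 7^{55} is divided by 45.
By Euler: 7^{24} ≡ 1 (mod 45) since gcd(7, 45) = 1. 55 = 2×24 + 7. So 7^{55} ≡ 7^{7} ≡ 43 (mod 45)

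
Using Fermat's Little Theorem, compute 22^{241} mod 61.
22

By Fermat's Little Theorem, a^(p-1) ≡ 1 (mod p) for prime p and gcd(a, p) = 1
Here p = 61, so 22^60 ≡ 1 (mod 61)
We can reduce the exponent: 241 mod 60 = 1
So 22^241 ≡ 22^1 (mod 61)
Computing: 22^1 mod 61 = 22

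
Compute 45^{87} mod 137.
26

Using successive squaring:
Binary expansion of 87: 1010111
Powers of 45 mod 137 (each is the square of the previous):
  45^1 ≡ 45 (mod 137)
  45^2 ≡ 45² = 2025 ≡ 107 (mod 137)
  45^4 ≡ 107² = 11449 ≡ 78 (mod 137)
  45^8 ≡ 78² = 6084 ≡ 56 (mod 137)
  45^16 ≡ 56² = 3136 ≡ 122 (mod 137)
  45^32 ≡ 122² = 14884 ≡ 88 (mod 137)
  45^64 ≡ 88² = 7744 ≡ 72 (mod 137)
87 = 64 + 16 + 4 + 2 + 1, so 45^87 = 45^64 × 45^16 × 45^4 × 45^2 × 45^1 ≡ 72 × 122 × 78 × 107 × 45 (mod 137)
Multiplying step by step:
  72 × 122 = 8784 ≡ 16 (mod 137)
  16 × 78 = 1248 ≡ 15 (mod 137)
  15 × 107 = 1605 ≡ 98 (mod 137)
  98 × 45 = 4410 ≡ 26 (mod 137)
Result: 45^87 ≡ 26 (mod 137)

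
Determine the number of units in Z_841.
812

Prime factorization: 841 = 29^2
Using the formula φ(n) = n × Π(1 - 1/p) for each prime factor p:
φ(841) = 841 × (1 - 1/29)
φ(841) = 812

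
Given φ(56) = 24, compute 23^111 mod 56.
By Euler: 23^{24} ≡ 1 (mod 56) since gcd(23, 56) = 1. 111 = 4×24 + 15. So 23^{111} ≡ 23^{15} ≡ 15 (mod 56)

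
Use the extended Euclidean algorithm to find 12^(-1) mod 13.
Extended GCD: 12(-1) + 13(1) = 1. So 12^(-1) ≡ 12 ≡ 12 (mod 13). Verify: 12 × 12 = 144 ≡ 1 (mod 13)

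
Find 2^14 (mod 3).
Using Fermat: 2^{2} ≡ 1 (mod 3). 14 ≡ 0 (mod 2). So 2^{14} ≡ 2^{0} ≡ 1 (mod 3)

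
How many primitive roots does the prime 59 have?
Number of primitive roots mod 59 = φ(58) = 28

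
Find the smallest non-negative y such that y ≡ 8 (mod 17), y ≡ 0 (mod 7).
42

Using the Chinese Remainder Theorem:
M = product of moduli = 119
For equation 1: M_1 = 7, 7 ≡ 7 (mod 17), inverse of 7 mod 17 is 5 (check: 7 × 5 = 35 ≡ 1 (mod 17))
For equation 2: M_2 = 17, 17 ≡ 3 (mod 7), inverse of 17 mod 7 is 5 (check: 3 × 5 = 15 ≡ 1 (mod 7))
Combine: y ≡ Σ r_i×M_i×(M_i⁻¹ mod m_i) = 8×7×5 + 0×17×5 = 280 + 0 = 280
280 mod 119 = 42
y ≡ 42 (mod 119)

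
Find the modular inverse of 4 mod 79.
4^(-1) ≡ 20 (mod 79). Verification: 4 × 20 = 80 ≡ 1 (mod 79)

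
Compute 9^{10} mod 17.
13

Using successive squaring:
Binary expansion of 10: 1010
Powers of 9 mod 17 (each is the square of the previous):
  9^1 ≡ 9 (mod 17)
  9^2 ≡ 9² = 81 ≡ 13 (mod 17)
  9^4 ≡ 13² = 169 ≡ 16 (mod 17)
  9^8 ≡ 16² = 256 ≡ 1 (mod 17)
10 = 8 + 2, so 9^10 = 9^8 × 9^2 ≡ 1 × 13 (mod 17)
Multiplying step by step:
  1 × 13 = 13 ≡ 13 (mod 17)
Result: 9^10 ≡ 13 (mod 17)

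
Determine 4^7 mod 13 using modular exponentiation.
7 = 4 + 2 + 1 (binary 111). Repeated squaring mod 13: 4^1 ≡ 4; 4^2 ≡ 4² = 16 ≡ 3; 4^4 ≡ 3² = 9 ≡ 9. Multiply: 4^7 = 4^4 × 4^2 × 4^1 ≡ 9 × 3 × 4 (mod 13): 9 × 3 = 27 ≡ 1; 1 × 4 = 4 ≡ 4. So 4^7 ≡ 4 (mod 13).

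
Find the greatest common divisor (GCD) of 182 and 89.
1

Using the Euclidean algorithm:
182 = 2 × 89 + 4
89 = 22 × 4 + 1
4 = 4 × 1 + 0

GCD(182, 89) = 1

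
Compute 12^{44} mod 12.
0

Using successive squaring:
Binary expansion of 44: 101100
Powers of 12 mod 12 (each is the square of the previous):
  12^1 ≡ 0 (mod 12)
  12^2 ≡ 0² = 0 ≡ 0 (mod 12)
  12^4 ≡ 0² = 0 ≡ 0 (mod 12)
  12^8 ≡ 0² = 0 ≡ 0 (mod 12)
  12^16 ≡ 0² = 0 ≡ 0 (mod 12)
  12^32 ≡ 0² = 0 ≡ 0 (mod 12)
44 = 32 + 8 + 4, so 12^44 = 12^32 × 12^8 × 12^4 ≡ 0 × 0 × 0 (mod 12)
Multiplying step by step:
  0 × 0 = 0 ≡ 0 (mod 12)
  0 × 0 = 0 ≡ 0 (mod 12)
Result: 12^44 ≡ 0 (mod 12)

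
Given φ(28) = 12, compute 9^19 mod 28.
By Euler: 9^{12} ≡ 1 (mod 28) since gcd(9, 28) = 1. 19 = 1×12 + 7. So 9^{19} ≡ 9^{7} ≡ 9 (mod 28)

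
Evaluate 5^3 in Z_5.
5 ≡ 0 (mod 5). 3 = 2 + 1 (binary 11). Repeated squaring mod 5: 0^1 ≡ 0; 0^2 ≡ 0² = 0 ≡ 0. Multiply: 5^3 ≡ 0^2 × 0^1 ≡ 0 × 0 (mod 5): 0 × 0 = 0 ≡ 0. So 5^3 ≡ 0 (mod 5).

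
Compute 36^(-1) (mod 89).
47

Using Extended Euclidean Algorithm:
gcd(36, 89) = 1
Bezout coefficients: 36 × -42 + 89 × 17 = 1
So 36 × -42 ≡ 1 (mod 89)
The inverse is -42 mod 89 = 47
Verification: 36 × 47 = 1692 = 19 × 89 + 1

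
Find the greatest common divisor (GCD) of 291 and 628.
1

Using the Euclidean algorithm:
291 = 0 × 628 + 291
628 = 2 × 291 + 46
291 = 6 × 46 + 15
46 = 3 × 15 + 1
15 = 15 × 1 + 0

GCD(291, 628) = 1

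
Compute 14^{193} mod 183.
14

Using successive squaring:
Binary expansion of 193: 11000001
Powers of 14 mod 183 (each is the square of the previous):
  14^1 ≡ 14 (mod 183)
  14^2 ≡ 14² = 196 ≡ 13 (mod 183)
  14^4 ≡ 13² = 169 ≡ 169 (mod 183)
  14^8 ≡ 169² = 28561 ≡ 13 (mod 183)
  14^16 ≡ 13² = 169 ≡ 169 (mod 183)
  14^32 ≡ 169² = 28561 ≡ 13 (mod 183)
  14^64 ≡ 13² = 169 ≡ 169 (mod 183)
  14^128 ≡ 169² = 28561 ≡ 13 (mod 183)
193 = 128 + 64 + 1, so 14^193 = 14^128 × 14^64 × 14^1 ≡ 13 × 169 × 14 (mod 183)
Multiplying step by step:
  13 × 169 = 2197 ≡ 1 (mod 183)
  1 × 14 = 14 ≡ 14 (mod 183)
Result: 14^193 ≡ 14 (mod 183)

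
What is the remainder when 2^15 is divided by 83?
Using repeated squaring. 15 = 8 + 4 + 2 + 1 (binary 1111). Repeated squaring mod 83: 2^1 ≡ 2; 2^2 ≡ 2² = 4 ≡ 4; 2^4 ≡ 4² = 16 ≡ 16; 2^8 ≡ 16² = 256 ≡ 7. Multiply: 2^15 = 2^8 × 2^4 × 2^2 × 2^1 ≡ 7 × 16 × 4 × 2 (mod 83): 7 × 16 = 112 ≡ 29; 29 × 4 = 116 ≡ 33; 33 × 2 = 66 ≡ 66. So 2^15 ≡ 66 (mod 83).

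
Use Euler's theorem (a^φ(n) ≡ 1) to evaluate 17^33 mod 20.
By Euler: 17^{8} ≡ 1 (mod 20) since gcd(17, 20) = 1. 33 = 4×8 + 1. So 17^{33} ≡ 17^{1} ≡ 17 (mod 20)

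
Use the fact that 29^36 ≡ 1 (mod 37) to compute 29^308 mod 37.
By Fermat: 29^{36} ≡ 1 (mod 37). 308 = 8×36 + 20. So 29^{308} ≡ 29^{20} ≡ 10 (mod 37)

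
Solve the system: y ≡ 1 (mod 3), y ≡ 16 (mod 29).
M = 3 × 29 = 87. M₁ = 29, y₁ ≡ 2 (mod 3). M₂ = 3, y₂ ≡ 10 (mod 29). y = 1×29×2 + 16×3×10 ≡ 16 (mod 87)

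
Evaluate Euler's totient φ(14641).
13310

Prime factorization: 14641 = 11^4
Using the formula φ(n) = n × Π(1 - 1/p) for each prime factor p:
φ(14641) = 14641 × (1 - 1/11)
φ(14641) = 13310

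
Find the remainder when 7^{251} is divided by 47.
By Fermat: 7^{46} ≡ 1 (mod 47). 251 = 5×46 + 21. So 7^{251} ≡ 7^{21} ≡ 24 (mod 47)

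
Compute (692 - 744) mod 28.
4

(692 - 744) = -52
-52 mod 28 = 4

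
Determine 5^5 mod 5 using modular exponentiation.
5 ≡ 0 (mod 5). 5 = 4 + 1 (binary 101). Repeated squaring mod 5: 0^1 ≡ 0; 0^2 ≡ 0² = 0 ≡ 0; 0^4 ≡ 0² = 0 ≡ 0. Multiply: 5^5 ≡ 0^4 × 0^1 ≡ 0 × 0 (mod 5): 0 × 0 = 0 ≡ 0. So 5^5 ≡ 0 (mod 5).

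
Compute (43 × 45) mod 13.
11

(43 × 45) = 1935
1935 mod 13 = 11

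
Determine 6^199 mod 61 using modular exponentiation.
Using Fermat: 6^{60} ≡ 1 (mod 61). 199 ≡ 19 (mod 60). So 6^{199} ≡ 6^{19} ≡ 18 (mod 61)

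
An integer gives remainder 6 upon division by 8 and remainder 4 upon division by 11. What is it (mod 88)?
M = 8 × 11 = 88. M₁ = 11, y₁ ≡ 3 (mod 8). M₂ = 8, y₂ ≡ 7 (mod 11). z = 6×11×3 + 4×8×7 ≡ 70 (mod 88). The smallest positive such number is 70.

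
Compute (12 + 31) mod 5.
3

(12 + 31) = 43
43 mod 5 = 3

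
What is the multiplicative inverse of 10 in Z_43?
13

Using Extended Euclidean Algorithm:
gcd(10, 43) = 1
Bezout coefficients: 10 × 13 + 43 × -3 = 1
So 10 × 13 ≡ 1 (mod 43)
The inverse is 13 mod 43 = 13
Verification: 10 × 13 = 130 = 3 × 43 + 1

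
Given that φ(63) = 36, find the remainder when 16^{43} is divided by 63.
By Euler: 16^{36} ≡ 1 (mod 63) since gcd(16, 63) = 1. 43 = 1×36 + 7. So 16^{43} ≡ 16^{7} ≡ 16 (mod 63)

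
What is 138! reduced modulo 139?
By Wilson's theorem, (138)! ≡ -1 ≡ 138 (mod 139)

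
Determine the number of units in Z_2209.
2162

Prime factorization: 2209 = 47^2
Using the formula φ(n) = n × Π(1 - 1/p) for each prime factor p:
φ(2209) = 2209 × (1 - 1/47)
φ(2209) = 2162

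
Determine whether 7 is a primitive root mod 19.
p - 1 = 18 has prime divisors 2, 3. Check 7^(18/q) mod 19 for each: 7^(18/2) = 7^9 ≡ 1, 7^(18/3) = 7^6 ≡ 1 (mod 19). Since 7^9 ≡ 1 (mod 19), the order of 7 divides 9 (in fact the order is 3) ≠ 18, so it is not a primitive root.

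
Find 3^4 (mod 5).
4 = 4 (binary 100). Repeated squaring mod 5: 3^1 ≡ 3; 3^2 ≡ 3² = 9 ≡ 4; 3^4 ≡ 4² = 16 ≡ 1. So 3^4 ≡ 1 (mod 5).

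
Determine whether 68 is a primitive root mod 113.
p - 1 = 112 has prime divisors 2, 7. Check 68^(112/q) mod 113 for each: 68^(112/2) = 68^56 ≡ 112, 68^(112/7) = 68^16 ≡ 49 (mod 113). None of these is 1, so 68 has order 112 = φ(113), so it is a primitive root mod 113.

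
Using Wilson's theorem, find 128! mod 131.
(130)! = (128)! × (129) × (130) ≡ -1 (mod 131). So (128)! ≡ -1 × [(130)(129)]^(-1) ≡ 65 (mod 131)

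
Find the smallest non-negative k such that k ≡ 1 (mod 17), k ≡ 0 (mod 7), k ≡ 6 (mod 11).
1106

Using the Chinese Remainder Theorem:
M = product of moduli = 1309
For equation 1: M_1 = 77, 77 ≡ 9 (mod 17), inverse of 77 mod 17 is 2 (check: 9 × 2 = 18 ≡ 1 (mod 17))
For equation 2: M_2 = 187, 187 ≡ 5 (mod 7), inverse of 187 mod 7 is 3 (check: 5 × 3 = 15 ≡ 1 (mod 7))
For equation 3: M_3 = 119, 119 ≡ 9 (mod 11), inverse of 119 mod 11 is 5 (check: 9 × 5 = 45 ≡ 1 (mod 11))
Combine: k ≡ Σ r_i×M_i×(M_i⁻¹ mod m_i) = 1×77×2 + 0×187×3 + 6×119×5 = 154 + 0 + 3570 = 3724
3724 mod 1309 = 1106
k ≡ 1106 (mod 1309)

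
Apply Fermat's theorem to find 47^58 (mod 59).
By Fermat's Little Theorem, 47^{58} ≡ 1 (mod 59) since 59 is prime and gcd(47, 59) = 1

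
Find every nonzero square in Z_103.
QRs mod 103: {1, 2, 4, 7, 8, 9, 13, 14, 15, 16, 17, 18, 19, 23, 25, 26, 28, 29, 30, 32, 33, 34, 36, 38, 41, 46, 49, 50, 52, 55, 56, 58, 59, 60, 61, 63, 64, 66, 68, 72, 76, 79, 81, 82, 83, 91, 92, 93, 97, 98, 100}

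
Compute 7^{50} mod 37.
9

Using successive squaring:
Binary expansion of 50: 110010
Powers of 7 mod 37 (each is the square of the previous):
  7^1 ≡ 7 (mod 37)
  7^2 ≡ 7² = 49 ≡ 12 (mod 37)
  7^4 ≡ 12² = 144 ≡ 33 (mod 37)
  7^8 ≡ 33² = 1089 ≡ 16 (mod 37)
  7^16 ≡ 16² = 256 ≡ 34 (mod 37)
  7^32 ≡ 34² = 1156 ≡ 9 (mod 37)
50 = 32 + 16 + 2, so 7^50 = 7^32 × 7^16 × 7^2 ≡ 9 × 34 × 12 (mod 37)
Multiplying step by step:
  9 × 34 = 306 ≡ 10 (mod 37)
  10 × 12 = 120 ≡ 9 (mod 37)
Result: 7^50 ≡ 9 (mod 37)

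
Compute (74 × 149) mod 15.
1

(74 × 149) = 11026
11026 mod 15 = 1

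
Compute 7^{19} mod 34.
3

Using successive squaring:
Binary expansion of 19: 10011
Powers of 7 mod 34 (each is the square of the previous):
  7^1 ≡ 7 (mod 34)
  7^2 ≡ 7² = 49 ≡ 15 (mod 34)
  7^4 ≡ 15² = 225 ≡ 21 (mod 34)
  7^8 ≡ 21² = 441 ≡ 33 (mod 34)
  7^16 ≡ 33² = 1089 ≡ 1 (mod 34)
19 = 16 + 2 + 1, so 7^19 = 7^16 × 7^2 × 7^1 ≡ 1 × 15 × 7 (mod 34)
Multiplying step by step:
  1 × 15 = 15 ≡ 15 (mod 34)
  15 × 7 = 105 ≡ 3 (mod 34)
Result: 7^19 ≡ 3 (mod 34)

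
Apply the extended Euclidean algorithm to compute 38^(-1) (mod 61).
Extended GCD: 38(-8) + 61(5) = 1. So 38^(-1) ≡ 53 ≡ 53 (mod 61). Verify: 38 × 53 = 2014 ≡ 1 (mod 61)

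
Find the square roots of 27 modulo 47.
The square roots of 27 mod 47 are 36 and 11. Verify: 36² = 1296 ≡ 27 (mod 47)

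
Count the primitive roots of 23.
10

The number of primitive roots modulo p is φ(p-1) = φ(22)
φ(22) = 10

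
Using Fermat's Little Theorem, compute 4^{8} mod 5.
1

By Fermat's Little Theorem, a^(p-1) ≡ 1 (mod p) for prime p and gcd(a, p) = 1
Here p = 5, so 4^4 ≡ 1 (mod 5)
We can reduce the exponent: 8 mod 4 = 0
So 4^8 ≡ 4^0 (mod 5)
Computing: 4^0 mod 5 = 1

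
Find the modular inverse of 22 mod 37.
22^(-1) ≡ 32 (mod 37). Verification: 22 × 32 = 704 ≡ 1 (mod 37)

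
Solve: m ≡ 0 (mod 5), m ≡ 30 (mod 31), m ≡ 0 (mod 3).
M = 5 × 31 × 3 = 465. M₁ = 93, y₁ ≡ 2 (mod 5). M₂ = 15, y₂ ≡ 29 (mod 31). M₃ = 155, y₃ ≡ 2 (mod 3). m = 0×93×2 + 30×15×29 + 0×155×2 ≡ 30 (mod 465)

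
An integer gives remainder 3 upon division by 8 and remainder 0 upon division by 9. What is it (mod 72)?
M = 8 × 9 = 72. M₁ = 9, y₁ ≡ 1 (mod 8). M₂ = 8, y₂ ≡ 8 (mod 9). y = 3×9×1 + 0×8×8 ≡ 27 (mod 72). The smallest positive such number is 27.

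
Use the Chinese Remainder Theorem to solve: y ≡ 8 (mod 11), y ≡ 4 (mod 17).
140

Using the Chinese Remainder Theorem:
M = product of moduli = 187
For equation 1: M_1 = 17, 17 ≡ 6 (mod 11), inverse of 17 mod 11 is 2 (check: 6 × 2 = 12 ≡ 1 (mod 11))
For equation 2: M_2 = 11, 11 ≡ 11 (mod 17), inverse of 11 mod 17 is 14 (check: 11 × 14 = 154 ≡ 1 (mod 17))
Combine: y ≡ Σ r_i×M_i×(M_i⁻¹ mod m_i) = 8×17×2 + 4×11×14 = 272 + 616 = 888
888 mod 187 = 140
y ≡ 140 (mod 187)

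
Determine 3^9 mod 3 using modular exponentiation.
3 ≡ 0 (mod 3). 9 = 8 + 1 (binary 1001). Repeated squaring mod 3: 0^1 ≡ 0; 0^2 ≡ 0² = 0 ≡ 0; 0^4 ≡ 0² = 0 ≡ 0; 0^8 ≡ 0² = 0 ≡ 0. Multiply: 3^9 ≡ 0^8 × 0^1 ≡ 0 × 0 (mod 3): 0 × 0 = 0 ≡ 0. So 3^9 ≡ 0 (mod 3).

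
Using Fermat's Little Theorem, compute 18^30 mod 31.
By Fermat's Little Theorem, 18^{30} ≡ 1 (mod 31) since 31 is prime and gcd(18, 31) = 1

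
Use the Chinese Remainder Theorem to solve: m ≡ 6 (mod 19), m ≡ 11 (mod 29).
M = 19 × 29 = 551. M₁ = 29, y₁ ≡ 2 (mod 19). M₂ = 19, y₂ ≡ 26 (mod 29). m = 6×29×2 + 11×19×26 ≡ 272 (mod 551)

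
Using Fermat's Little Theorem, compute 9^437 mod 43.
By Fermat: 9^{42} ≡ 1 (mod 43). 437 ≡ 17 (mod 42). So 9^{437} ≡ 9^{17} ≡ 31 (mod 43)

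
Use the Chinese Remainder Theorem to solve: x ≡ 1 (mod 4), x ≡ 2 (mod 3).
M = 4 × 3 = 12. M₁ = 3, y₁ ≡ 3 (mod 4). M₂ = 4, y₂ ≡ 1 (mod 3). x = 1×3×3 + 2×4×1 ≡ 5 (mod 12)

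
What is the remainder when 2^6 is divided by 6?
6 = 4 + 2 (binary 110). Repeated squaring mod 6: 2^1 ≡ 2; 2^2 ≡ 2² = 4 ≡ 4; 2^4 ≡ 4² = 16 ≡ 4. Multiply: 2^6 = 2^4 × 2^2 ≡ 4 × 4 (mod 6): 4 × 4 = 16 ≡ 4. So 2^6 ≡ 4 (mod 6).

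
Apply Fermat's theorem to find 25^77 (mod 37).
By Fermat: 25^{36} ≡ 1 (mod 37). 77 = 2×36 + 5. So 25^{77} ≡ 25^{5} ≡ 30 (mod 37)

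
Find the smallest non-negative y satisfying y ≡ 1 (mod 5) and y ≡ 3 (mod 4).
M = 5 × 4 = 20. M₁ = 4, y₁ ≡ 4 (mod 5). M₂ = 5, y₂ ≡ 1 (mod 4). y = 1×4×4 + 3×5×1 ≡ 11 (mod 20)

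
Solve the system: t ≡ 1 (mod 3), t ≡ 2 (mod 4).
M = 3 × 4 = 12. M₁ = 4, y₁ ≡ 1 (mod 3). M₂ = 3, y₂ ≡ 3 (mod 4). t = 1×4×1 + 2×3×3 ≡ 10 (mod 12)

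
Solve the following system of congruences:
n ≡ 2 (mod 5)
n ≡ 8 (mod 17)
42

Using the Chinese Remainder Theorem:
M = product of moduli = 85
For equation 1: M_1 = 17, 17 ≡ 2 (mod 5), inverse of 17 mod 5 is 3 (check: 2 × 3 = 6 ≡ 1 (mod 5))
For equation 2: M_2 = 5, 5 ≡ 5 (mod 17), inverse of 5 mod 17 is 7 (check: 5 × 7 = 35 ≡ 1 (mod 17))
Combine: n ≡ Σ r_i×M_i×(M_i⁻¹ mod m_i) = 2×17×3 + 8×5×7 = 102 + 280 = 382
382 mod 85 = 42
n ≡ 42 (mod 85)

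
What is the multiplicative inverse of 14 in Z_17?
14^(-1) ≡ 11 (mod 17). Verification: 14 × 11 = 154 ≡ 1 (mod 17)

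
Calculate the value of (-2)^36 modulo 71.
Using repeated squaring. (-2) ≡ 69 (mod 71). 36 = 32 + 4 (binary 100100). Repeated squaring mod 71: 69^1 ≡ 69; 69^2 ≡ 69² = 4761 ≡ 4; 69^4 ≡ 4² = 16 ≡ 16; 69^8 ≡ 16² = 256 ≡ 43; 69^16 ≡ 43² = 1849 ≡ 3; 69^32 ≡ 3² = 9 ≡ 9. Multiply: (-2)^36 ≡ 69^32 × 69^4 ≡ 9 × 16 (mod 71): 9 × 16 = 144 ≡ 2. So (-2)^36 ≡ 2 (mod 71).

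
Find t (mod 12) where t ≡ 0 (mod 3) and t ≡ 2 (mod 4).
M = 3 × 4 = 12. M₁ = 4, y₁ ≡ 1 (mod 3). M₂ = 3, y₂ ≡ 3 (mod 4). t = 0×4×1 + 2×3×3 ≡ 6 (mod 12)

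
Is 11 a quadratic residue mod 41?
By Euler's criterion: 11^{20} ≡ 40 (mod 41). Since this equals -1 (≡ 40), 11 is not a QR.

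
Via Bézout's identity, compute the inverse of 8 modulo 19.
Extended GCD: 8(-7) + 19(3) = 1. So 8^(-1) ≡ 12 ≡ 12 (mod 19). Verify: 8 × 12 = 96 ≡ 1 (mod 19)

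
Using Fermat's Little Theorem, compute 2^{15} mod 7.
1

By Fermat's Little Theorem, a^(p-1) ≡ 1 (mod p) for prime p and gcd(a, p) = 1
Here p = 7, so 2^6 ≡ 1 (mod 7)
We can reduce the exponent: 15 mod 6 = 3
So 2^15 ≡ 2^3 (mod 7)
Computing: 2^3 mod 7 = 1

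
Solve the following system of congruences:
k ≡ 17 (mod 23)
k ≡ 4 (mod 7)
109

Using the Chinese Remainder Theorem:
M = product of moduli = 161
For equation 1: M_1 = 7, 7 ≡ 7 (mod 23), inverse of 7 mod 23 is 10 (check: 7 × 10 = 70 ≡ 1 (mod 23))
For equation 2: M_2 = 23, 23 ≡ 2 (mod 7), inverse of 23 mod 7 is 4 (check: 2 × 4 = 8 ≡ 1 (mod 7))
Combine: k ≡ Σ r_i×M_i×(M_i⁻¹ mod m_i) = 17×7×10 + 4×23×4 = 1190 + 368 = 1558
1558 mod 161 = 109
k ≡ 109 (mod 161)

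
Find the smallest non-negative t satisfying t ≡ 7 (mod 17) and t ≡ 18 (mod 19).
M = 17 × 19 = 323. M₁ = 19, y₁ ≡ 9 (mod 17). M₂ = 17, y₂ ≡ 9 (mod 19). t = 7×19×9 + 18×17×9 ≡ 75 (mod 323)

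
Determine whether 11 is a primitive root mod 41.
p - 1 = 40 has prime divisors 2, 5. Check 11^(40/q) mod 41 for each: 11^(40/2) = 11^20 ≡ 40, 11^(40/5) = 11^8 ≡ 16 (mod 41). None of these is 1, so 11 has order 40 = φ(41), so it is a primitive root mod 41.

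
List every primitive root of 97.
Primitive roots mod 97: {5, 7, 10, 13, 14, 15, 17, 21, 23, 26, 29, 37, 38, 39, 40, 41, 56, 57, 58, 59, 60, 68, 71, 74, 76, 80, 82, 83, 84, 87, 90, 92}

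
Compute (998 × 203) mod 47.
24

(998 × 203) = 202594
202594 mod 47 = 24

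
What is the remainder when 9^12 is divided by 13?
Using Fermat: 9^{12} ≡ 1 (mod 13). 12 ≡ 0 (mod 12). So 9^{12} ≡ 9^{0} ≡ 1 (mod 13)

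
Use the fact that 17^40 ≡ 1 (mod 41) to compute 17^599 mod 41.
By Fermat: 17^{40} ≡ 1 (mod 41). 599 ≡ 39 (mod 40). So 17^{599} ≡ 17^{39} ≡ 29 (mod 41)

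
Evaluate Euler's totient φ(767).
696

Prime factorization: 767 = 13 × 59
Using the formula φ(n) = n × Π(1 - 1/p) for each prime factor p:
φ(767) = 767 × (1 - 1/13) × (1 - 1/59)
φ(767) = 696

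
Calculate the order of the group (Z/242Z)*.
110

Prime factorization: 242 = 2 × 11^2
Using the formula φ(n) = n × Π(1 - 1/p) for each prime factor p:
φ(242) = 242 × (1 - 1/2) × (1 - 1/11)
φ(242) = 110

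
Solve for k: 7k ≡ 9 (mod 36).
27

Since gcd(7, 36) = 1 divides 9, a solution exists.
Multiply both sides by the inverse of 7 mod 36:
  7^(-1) mod 36 = 31
  x ≡ 31 × 9 ≡ 279 ≡ 27 (mod 36)
Verification: 7 × 27 = 189 = 5 × 36 + 9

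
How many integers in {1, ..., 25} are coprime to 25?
20

Prime factorization: 25 = 5^2
Using the formula φ(n) = n × Π(1 - 1/p) for each prime factor p:
φ(25) = 25 × (1 - 1/5)
φ(25) = 20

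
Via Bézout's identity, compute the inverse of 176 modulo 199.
Extended GCD: 176(-26) + 199(23) = 1. So 176^(-1) ≡ 173 ≡ 173 (mod 199). Verify: 176 × 173 = 30448 ≡ 1 (mod 199)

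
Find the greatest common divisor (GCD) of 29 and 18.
1

Using the Euclidean algorithm:
29 = 1 × 18 + 11
18 = 1 × 11 + 7
11 = 1 × 7 + 4
7 = 1 × 4 + 3
4 = 1 × 3 + 1
3 = 3 × 1 + 0

GCD(29, 18) = 1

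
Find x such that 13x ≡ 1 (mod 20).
17

Since gcd(13, 20) = 1 divides 1, a solution exists.
Multiply both sides by the inverse of 13 mod 20:
  13^(-1) mod 20 = 17
  x ≡ 17 × 1 ≡ 17 ≡ 17 (mod 20)
Verification: 13 × 17 = 221 = 11 × 20 + 1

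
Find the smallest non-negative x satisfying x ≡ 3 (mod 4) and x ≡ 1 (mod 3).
M = 4 × 3 = 12. M₁ = 3, y₁ ≡ 3 (mod 4). M₂ = 4, y₂ ≡ 1 (mod 3). x = 3×3×3 + 1×4×1 ≡ 7 (mod 12)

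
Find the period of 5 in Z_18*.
Powers of 5 mod 18: 5^1≡5, 5^2≡7, 5^3≡17, 5^4≡13, 5^5≡11, 5^6≡1. Order = 6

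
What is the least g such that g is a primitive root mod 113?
p - 1 = 112 has prime divisors 2, 7. h is a primitive root mod 113 iff h^(112/q) ≢ 1 (mod 113) for each such q.
h = 2: 2^56 ≡ 1, 2^16 ≡ 109 (mod 113); 2^56 ≡ 1, so not a primitive root.
h = 3: 3^56 ≡ 112, 3^16 ≡ 49 (mod 113); none is 1, so 3 has order 112 and is a primitive root.
The smallest primitive root mod 113 is g = 3.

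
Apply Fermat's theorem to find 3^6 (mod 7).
By Fermat's Little Theorem, 3^{6} ≡ 1 (mod 7) since 7 is prime and gcd(3, 7) = 1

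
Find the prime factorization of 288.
2^5 × 3^2

Divide by primes starting from smallest:
288 ÷ 2 = 144
144 ÷ 2 = 72
72 ÷ 2 = 36
36 ÷ 2 = 18
18 ÷ 2 = 9
9 ÷ 3 = 3
3 ÷ 3 = 1

288 = 2^5 × 3^2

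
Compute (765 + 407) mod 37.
25

(765 + 407) = 1172
1172 mod 37 = 25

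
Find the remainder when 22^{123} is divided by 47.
By Fermat: 22^{46} ≡ 1 (mod 47). 123 = 2×46 + 31. So 22^{123} ≡ 22^{31} ≡ 30 (mod 47)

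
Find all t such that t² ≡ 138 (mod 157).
The square roots of 138 mod 157 are 83 and 74. Verify: 83² = 6889 ≡ 138 (mod 157)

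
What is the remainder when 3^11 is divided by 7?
Using Fermat: 3^{6} ≡ 1 (mod 7). 11 ≡ 5 (mod 6). So 3^{11} ≡ 3^{5} ≡ 5 (mod 7)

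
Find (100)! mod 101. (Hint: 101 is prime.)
By Wilson's theorem, (100)! ≡ -1 ≡ 100 (mod 101)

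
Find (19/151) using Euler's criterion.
(19/151) = 19^{75} mod 151 = 1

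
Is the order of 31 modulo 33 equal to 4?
No, the actual order is 5, not 4.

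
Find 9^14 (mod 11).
Using Fermat: 9^{10} ≡ 1 (mod 11). 14 ≡ 4 (mod 10). So 9^{14} ≡ 9^{4} ≡ 5 (mod 11)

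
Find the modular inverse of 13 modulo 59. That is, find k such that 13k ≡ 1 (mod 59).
50

Using Extended Euclidean Algorithm:
gcd(13, 59) = 1
Bezout coefficients: 13 × -9 + 59 × 2 = 1
So 13 × -9 ≡ 1 (mod 59)
The inverse is -9 mod 59 = 50
Verification: 13 × 50 = 650 = 11 × 59 + 1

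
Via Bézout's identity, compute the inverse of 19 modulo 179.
Extended GCD: 19(66) + 179(-7) = 1. So 19^(-1) ≡ 66 ≡ 66 (mod 179). Verify: 19 × 66 = 1254 ≡ 1 (mod 179)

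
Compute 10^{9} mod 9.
1

Using successive squaring:
Binary expansion of 9: 1001
Powers of 10 mod 9 (each is the square of the previous):
  10^1 ≡ 1 (mod 9)
  10^2 ≡ 1² = 1 ≡ 1 (mod 9)
  10^4 ≡ 1² = 1 ≡ 1 (mod 9)
  10^8 ≡ 1² = 1 ≡ 1 (mod 9)
9 = 8 + 1, so 10^9 = 10^8 × 10^1 ≡ 1 × 1 (mod 9)
Multiplying step by step:
  1 × 1 = 1 ≡ 1 (mod 9)
Result: 10^9 ≡ 1 (mod 9)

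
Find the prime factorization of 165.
3 × 5 × 11

Divide by primes starting from smallest:
165 ÷ 3 = 55
55 ÷ 5 = 11
11 ÷ 11 = 1

165 = 3 × 5 × 11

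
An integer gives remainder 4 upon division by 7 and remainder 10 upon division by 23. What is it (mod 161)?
M = 7 × 23 = 161. M₁ = 23, y₁ ≡ 4 (mod 7). M₂ = 7, y₂ ≡ 10 (mod 23). x = 4×23×4 + 10×7×10 ≡ 102 (mod 161). The smallest positive such number is 102.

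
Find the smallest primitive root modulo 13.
p - 1 = 12 has prime divisors 2, 3. h is a primitive root mod 13 iff h^(12/q) ≢ 1 (mod 13) for each such q.
h = 2: 2^6 ≡ 12, 2^4 ≡ 3 (mod 13); none is 1, so 2 has order 12 and is a primitive root.
The smallest primitive root mod 13 is g = 2.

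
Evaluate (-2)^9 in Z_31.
(-2) ≡ 29 (mod 31). 9 = 8 + 1 (binary 1001). Repeated squaring mod 31: 29^1 ≡ 29; 29^2 ≡ 29² = 841 ≡ 4; 29^4 ≡ 4² = 16 ≡ 16; 29^8 ≡ 16² = 256 ≡ 8. Multiply: (-2)^9 ≡ 29^8 × 29^1 ≡ 8 × 29 (mod 31): 8 × 29 = 232 ≡ 15. So (-2)^9 ≡ 15 (mod 31).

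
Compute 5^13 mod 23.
Using repeated squaring. 13 = 8 + 4 + 1 (binary 1101). Repeated squaring mod 23: 5^1 ≡ 5; 5^2 ≡ 5² = 25 ≡ 2; 5^4 ≡ 2² = 4 ≡ 4; 5^8 ≡ 4² = 16 ≡ 16. Multiply: 5^13 = 5^8 × 5^4 × 5^1 ≡ 16 × 4 × 5 (mod 23): 16 × 4 = 64 ≡ 18; 18 × 5 = 90 ≡ 21. So 5^13 ≡ 21 (mod 23).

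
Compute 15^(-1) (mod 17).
8

Using Extended Euclidean Algorithm:
gcd(15, 17) = 1
Bezout coefficients: 15 × 8 + 17 × -7 = 1
So 15 × 8 ≡ 1 (mod 17)
The inverse is 8 mod 17 = 8
Verification: 15 × 8 = 120 = 7 × 17 + 1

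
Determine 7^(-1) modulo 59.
7^(-1) ≡ 17 (mod 59). Verification: 7 × 17 = 119 ≡ 1 (mod 59)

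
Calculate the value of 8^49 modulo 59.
Using repeated squaring. 49 = 32 + 16 + 1 (binary 110001). Repeated squaring mod 59: 8^1 ≡ 8; 8^2 ≡ 8² = 64 ≡ 5; 8^4 ≡ 5² = 25 ≡ 25; 8^8 ≡ 25² = 625 ≡ 35; 8^16 ≡ 35² = 1225 ≡ 45; 8^32 ≡ 45² = 2025 ≡ 19. Multiply: 8^49 = 8^32 × 8^16 × 8^1 ≡ 19 × 45 × 8 (mod 59): 19 × 45 = 855 ≡ 29; 29 × 8 = 232 ≡ 55. So 8^49 ≡ 55 (mod 59).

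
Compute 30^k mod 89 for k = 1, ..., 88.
g^1, g^2, ..., g^{88} mod 89: {30, 10, 33, 11, 63, 21, 7, 32, 70, 53, 77, 85, 58, 49, 46, 45, 15, 5, 61, 50, 76, 55, 48, 16, 35, 71, 83, 87, 29, 69, 23, 67, 52, 47, 75, 25, 38, 72, 24, 8, 62, 80, 86, 88, 59, 79, 56, 78, 26, 68, 82, 57, 19, 36, 12, 4, 31, 40, 43, 44, 74, 84, 28, 39, 13, 34, 41, 73, 54, 18, 6, 2, 60, 20, 66, 22, 37, 42, 14, 64, 51, 17, 65, 81, 27, 9, 3, 1}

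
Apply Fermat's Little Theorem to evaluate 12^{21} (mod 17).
3

By Fermat's Little Theorem, a^(p-1) ≡ 1 (mod p) for prime p and gcd(a, p) = 1
Here p = 17, so 12^16 ≡ 1 (mod 17)
We can reduce the exponent: 21 mod 16 = 5
So 12^21 ≡ 12^5 (mod 17)
Computing: 12^5 mod 17 = 3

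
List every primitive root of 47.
Primitive roots mod 47: {5, 10, 11, 13, 15, 19, 20, 22, 23, 26, 29, 30, 31, 33, 35, 38, 39, 40, 41, 43, 44, 45}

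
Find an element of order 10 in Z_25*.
4 has order 10 mod 25 since 4^{10} ≡ 1 (mod 25) and no smaller power works.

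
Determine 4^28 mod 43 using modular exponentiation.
Using repeated squaring. 28 = 16 + 8 + 4 (binary 11100). Repeated squaring mod 43: 4^1 ≡ 4; 4^2 ≡ 4² = 16 ≡ 16; 4^4 ≡ 16² = 256 ≡ 41; 4^8 ≡ 41² = 1681 ≡ 4; 4^16 ≡ 4² = 16 ≡ 16. Multiply: 4^28 = 4^16 × 4^8 × 4^4 ≡ 16 × 4 × 41 (mod 43): 16 × 4 = 64 ≡ 21; 21 × 41 = 861 ≡ 1. So 4^28 ≡ 1 (mod 43).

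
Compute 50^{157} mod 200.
0

Using successive squaring:
Binary expansion of 157: 10011101
Powers of 50 mod 200 (each is the square of the previous):
  50^1 ≡ 50 (mod 200)
  50^2 ≡ 50² = 2500 ≡ 100 (mod 200)
  50^4 ≡ 100² = 10000 ≡ 0 (mod 200)
  50^8 ≡ 0² = 0 ≡ 0 (mod 200)
  50^16 ≡ 0² = 0 ≡ 0 (mod 200)
  50^32 ≡ 0² = 0 ≡ 0 (mod 200)
  50^64 ≡ 0² = 0 ≡ 0 (mod 200)
  50^128 ≡ 0² = 0 ≡ 0 (mod 200)
157 = 128 + 16 + 8 + 4 + 1, so 50^157 = 50^128 × 50^16 × 50^8 × 50^4 × 50^1 ≡ 0 × 0 × 0 × 0 × 50 (mod 200)
Multiplying step by step:
  0 × 0 = 0 ≡ 0 (mod 200)
  0 × 0 = 0 ≡ 0 (mod 200)
  0 × 0 = 0 ≡ 0 (mod 200)
  0 × 50 = 0 ≡ 0 (mod 200)
Result: 50^157 ≡ 0 (mod 200)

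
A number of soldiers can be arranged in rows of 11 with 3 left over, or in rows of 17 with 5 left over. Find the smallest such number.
M = 11 × 17 = 187. M₁ = 17, y₁ ≡ 2 (mod 11). M₂ = 11, y₂ ≡ 14 (mod 17). n = 3×17×2 + 5×11×14 ≡ 124 (mod 187). The smallest positive such number is 124.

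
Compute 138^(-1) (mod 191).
138^(-1) ≡ 18 (mod 191). Verification: 138 × 18 = 2484 ≡ 1 (mod 191)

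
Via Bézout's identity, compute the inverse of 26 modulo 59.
Extended GCD: 26(25) + 59(-11) = 1. So 26^(-1) ≡ 25 ≡ 25 (mod 59). Verify: 26 × 25 = 650 ≡ 1 (mod 59)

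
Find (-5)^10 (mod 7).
(-5) ≡ 2 (mod 7). 10 = 8 + 2 (binary 1010). Repeated squaring mod 7: 2^1 ≡ 2; 2^2 ≡ 2² = 4 ≡ 4; 2^4 ≡ 4² = 16 ≡ 2; 2^8 ≡ 2² = 4 ≡ 4. Multiply: (-5)^10 ≡ 2^8 × 2^2 ≡ 4 × 4 (mod 7): 4 × 4 = 16 ≡ 2. So (-5)^10 ≡ 2 (mod 7).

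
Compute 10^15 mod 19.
Using repeated squaring. 15 = 8 + 4 + 2 + 1 (binary 1111). Repeated squaring mod 19: 10^1 ≡ 10; 10^2 ≡ 10² = 100 ≡ 5; 10^4 ≡ 5² = 25 ≡ 6; 10^8 ≡ 6² = 36 ≡ 17. Multiply: 10^15 = 10^8 × 10^4 × 10^2 × 10^1 ≡ 17 × 6 × 5 × 10 (mod 19): 17 × 6 = 102 ≡ 7; 7 × 5 = 35 ≡ 16; 16 × 10 = 160 ≡ 8. So 10^15 ≡ 8 (mod 19).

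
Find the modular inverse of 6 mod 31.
6^(-1) ≡ 26 (mod 31). Verification: 6 × 26 = 156 ≡ 1 (mod 31)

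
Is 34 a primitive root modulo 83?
Yes

To verify, check if 34^(82/q) ≢ 1 (mod 83) for each prime divisor q of 82
Divisors of 82 = 82: [1, 2, 41, 82]
  34^(82/41) = 34^2 ≡ 77 (mod 83)
  34^(82/2) = 34^41 ≡ 82 (mod 83)
Conclusion: 34 is a primitive root modulo 83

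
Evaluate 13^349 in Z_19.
Using Fermat: 13^{18} ≡ 1 (mod 19). 349 ≡ 7 (mod 18). So 13^{349} ≡ 13^{7} ≡ 10 (mod 19)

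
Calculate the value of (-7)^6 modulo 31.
(-7) ≡ 24 (mod 31). 6 = 4 + 2 (binary 110). Repeated squaring mod 31: 24^1 ≡ 24; 24^2 ≡ 24² = 576 ≡ 18; 24^4 ≡ 18² = 324 ≡ 14. Multiply: (-7)^6 ≡ 24^4 × 24^2 ≡ 14 × 18 (mod 31): 14 × 18 = 252 ≡ 4. So (-7)^6 ≡ 4 (mod 31).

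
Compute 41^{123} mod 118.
17

Using successive squaring:
Binary expansion of 123: 1111011
Powers of 41 mod 118 (each is the square of the previous):
  41^1 ≡ 41 (mod 118)
  41^2 ≡ 41² = 1681 ≡ 29 (mod 118)
  41^4 ≡ 29² = 841 ≡ 15 (mod 118)
  41^8 ≡ 15² = 225 ≡ 107 (mod 118)
  41^16 ≡ 107² = 11449 ≡ 3 (mod 118)
  41^32 ≡ 3² = 9 ≡ 9 (mod 118)
  41^64 ≡ 9² = 81 ≡ 81 (mod 118)
123 = 64 + 32 + 16 + 8 + 2 + 1, so 41^123 = 41^64 × 41^32 × 41^16 × 41^8 × 41^2 × 41^1 ≡ 81 × 9 × 3 × 107 × 29 × 41 (mod 118)
Multiplying step by step:
  81 × 9 = 729 ≡ 21 (mod 118)
  21 × 3 = 63 ≡ 63 (mod 118)
  63 × 107 = 6741 ≡ 15 (mod 118)
  15 × 29 = 435 ≡ 81 (mod 118)
  81 × 41 = 3321 ≡ 17 (mod 118)
Result: 41^123 ≡ 17 (mod 118)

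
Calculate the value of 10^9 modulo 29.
9 = 8 + 1 (binary 1001). Repeated squaring mod 29: 10^1 ≡ 10; 10^2 ≡ 10² = 100 ≡ 13; 10^4 ≡ 13² = 169 ≡ 24; 10^8 ≡ 24² = 576 ≡ 25. Multiply: 10^9 = 10^8 × 10^1 ≡ 25 × 10 (mod 29): 25 × 10 = 250 ≡ 18. So 10^9 ≡ 18 (mod 29).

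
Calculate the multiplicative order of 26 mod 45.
Powers of 26 mod 45: 26^1≡26, 26^2≡1. Order = 2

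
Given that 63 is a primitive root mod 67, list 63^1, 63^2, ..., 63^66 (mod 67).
g^1, g^2, ..., g^{66} mod 67: {63, 16, 3, 55, 48, 9, 31, 10, 27, 26, 30, 14, 11, 23, 42, 33, 2, 59, 32, 6, 43, 29, 18, 62, 20, 54, 52, 60, 28, 22, 46, 17, 66, 4, 51, 64, 12, 19, 58, 36, 57, 40, 41, 37, 53, 56, 44, 25, 34, 65, 8, 35, 61, 24, 38, 49, 5, 47, 13, 15, 7, 39, 45, 21, 50, 1}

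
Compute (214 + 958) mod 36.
20

(214 + 958) = 1172
1172 mod 36 = 20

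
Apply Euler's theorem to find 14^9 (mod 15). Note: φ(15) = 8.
By Euler: 14^{8} ≡ 1 (mod 15) since gcd(14, 15) = 1. 9 = 1×8 + 1. So 14^{9} ≡ 14^{1} ≡ 14 (mod 15)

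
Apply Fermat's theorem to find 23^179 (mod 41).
By Fermat: 23^{40} ≡ 1 (mod 41). 179 = 4×40 + 19. So 23^{179} ≡ 23^{19} ≡ 25 (mod 41)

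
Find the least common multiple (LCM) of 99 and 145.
14355

First find GCD(99, 145) using the Euclidean algorithm:
99 = 0 × 145 + 99
145 = 1 × 99 + 46
99 = 2 × 46 + 7
46 = 6 × 7 + 4
7 = 1 × 4 + 3
4 = 1 × 3 + 1
3 = 3 × 1 + 0
GCD(99, 145) = 1

LCM formula: LCM(a, b) = (a × b) / GCD(a, b)
LCM(99, 145) = (99 × 145) / 1
LCM(99, 145) = 14355 / 1
LCM(99, 145) = 14355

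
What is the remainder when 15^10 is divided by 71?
10 = 8 + 2 (binary 1010). Repeated squaring mod 71: 15^1 ≡ 15; 15^2 ≡ 15² = 225 ≡ 12; 15^4 ≡ 12² = 144 ≡ 2; 15^8 ≡ 2² = 4 ≡ 4. Multiply: 15^10 = 15^8 × 15^2 ≡ 4 × 12 (mod 71): 4 × 12 = 48 ≡ 48. So 15^10 ≡ 48 (mod 71).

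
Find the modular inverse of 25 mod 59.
25^(-1) ≡ 26 (mod 59). Verification: 25 × 26 = 650 ≡ 1 (mod 59)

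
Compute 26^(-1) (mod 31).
26^(-1) ≡ 6 (mod 31). Verification: 26 × 6 = 156 ≡ 1 (mod 31)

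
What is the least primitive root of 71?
7

A primitive root g modulo p has order p-1 = 70
Prime divisors of 70: [2, 5, 7]
g is a primitive root iff g^(70/q) ≢ 1 (mod 71) for each prime divisor q
Testing small values:
  g = 2: 2^35 ≡ 1, 2^14 ≡ 54, 2^10 ≡ 30 (mod 71) → 2^35 ≡ 1, not primitive root
  g = 3: 3^35 ≡ 1, 3^14 ≡ 54, 3^10 ≡ 48 (mod 71) → 3^35 ≡ 1, not primitive root
  g = 4: 4^35 ≡ 1, 4^14 ≡ 5, 4^10 ≡ 48 (mod 71) → 4^35 ≡ 1, not primitive root
  g = 5: 5^35 ≡ 1, 5^14 ≡ 57, 5^10 ≡ 1 (mod 71) → 5^35 ≡ 1, not primitive root
  g = 6: 6^35 ≡ 1, 6^14 ≡ 5, 6^10 ≡ 20 (mod 71) → 6^35 ≡ 1, not primitive root
  g = 7: 7^35 ≡ 70, 7^14 ≡ 54, 7^10 ≡ 45 (mod 71) → none is 1, primitive root!
The smallest primitive root is 7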